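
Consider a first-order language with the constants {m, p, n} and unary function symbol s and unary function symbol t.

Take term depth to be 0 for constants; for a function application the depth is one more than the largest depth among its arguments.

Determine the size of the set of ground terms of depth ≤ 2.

Count level by level. With function symbols s/1, t/1, the terms of depth ≤ k are the 3 constants together with each function applied to depth-≤(k−1) tuples, so N_k = 3 + N_{k-1} + N_{k-1}.
N_0 = 3
N_1 = 3 + 3 + 3 = 9
N_2 = 3 + 9 + 9 = 21

21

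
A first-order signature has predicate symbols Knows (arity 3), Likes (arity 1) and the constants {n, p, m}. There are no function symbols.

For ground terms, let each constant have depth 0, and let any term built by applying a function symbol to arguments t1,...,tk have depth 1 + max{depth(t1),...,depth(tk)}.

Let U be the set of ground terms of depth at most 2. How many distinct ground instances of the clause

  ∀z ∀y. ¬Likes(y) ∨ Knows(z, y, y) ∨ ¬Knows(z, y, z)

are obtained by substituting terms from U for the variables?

9

Ground terms of depth ≤ 2:
  With no function symbols every ground term is a constant, so there are exactly 3 ground terms at every depth bound.
  N_0 = 3
  N_1 = 3
  N_2 = 3
So there are 3 ground terms available for substitution.
Each of z, y ranges independently over the available ground terms, and distinct assignments produce distinct instances.
Number of ground instances = 3^2 = 9.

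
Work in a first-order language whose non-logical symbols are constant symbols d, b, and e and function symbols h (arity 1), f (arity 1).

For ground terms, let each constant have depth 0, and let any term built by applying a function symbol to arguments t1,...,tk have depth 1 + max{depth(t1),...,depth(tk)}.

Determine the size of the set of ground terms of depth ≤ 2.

Let N_k count ground terms of depth at most k. Each non-constant term of depth ≤ k is some function symbol applied to depth-≤(k−1) arguments, giving N_k = 3 + N_{k-1} + N_{k-1}.
N_0 = 3
N_1 = 3 + 3 + 3 = 9
N_2 = 3 + 9 + 9 = 21

21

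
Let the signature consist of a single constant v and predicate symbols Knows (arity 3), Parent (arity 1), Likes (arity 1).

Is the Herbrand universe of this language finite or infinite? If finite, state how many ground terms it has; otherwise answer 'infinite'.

There are no function symbols, so the only ground term is the single constant.
The Herbrand universe is {v}, finite with 1 element.

1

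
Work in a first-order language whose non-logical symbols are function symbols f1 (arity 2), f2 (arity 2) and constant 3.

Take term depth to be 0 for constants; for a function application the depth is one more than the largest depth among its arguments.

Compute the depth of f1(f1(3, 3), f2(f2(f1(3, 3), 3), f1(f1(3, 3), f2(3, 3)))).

4

depth(f1(3, 3)) = 1 + max(0, 0) = 1
depth(f2(f1(3, 3), 3)) = 1 + max(1, 0) = 2
depth(f2(3, 3)) = 1 + max(0, 0) = 1
depth(f1(f1(3, 3), f2(3, 3))) = 1 + max(1, 1) = 2
depth(f2(f2(f1(3, 3), 3), f1(f1(3, 3), f2(3, 3)))) = 1 + max(2, 2) = 3
depth(f1(f1(3, 3), f2(f2(f1(3, 3), 3), f1(f1(3, 3), f2(3, 3))))) = 1 + max(1, 3) = 4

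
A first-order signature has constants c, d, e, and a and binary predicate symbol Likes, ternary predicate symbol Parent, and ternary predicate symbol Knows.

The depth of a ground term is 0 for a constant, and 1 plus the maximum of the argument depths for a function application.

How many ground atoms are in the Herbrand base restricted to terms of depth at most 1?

144

First count ground terms of depth ≤ 1.
With no function symbols every ground term is a constant, so there are exactly 4 ground terms at every depth bound.
N_0 = 4
N_1 = 4
Explicitly: c, d, e, a.
So |H| = 4.
Ground atoms are formed by filling each argument slot of a predicate with a term from H, so an r-ary predicate gives |H|^r atoms:
  Likes: 4^2 = 16;  Parent: 4^3 = 64;  Knows: 4^3 = 64
Total ground atoms: 16 + 64 + 64 = 144.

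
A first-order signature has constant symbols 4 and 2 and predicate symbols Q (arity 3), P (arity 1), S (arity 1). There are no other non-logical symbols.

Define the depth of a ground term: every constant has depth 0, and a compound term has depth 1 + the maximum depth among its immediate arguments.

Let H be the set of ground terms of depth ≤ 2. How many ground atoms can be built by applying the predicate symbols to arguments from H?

First count ground terms of depth ≤ 2.
With no function symbols every ground term is a constant, so there are exactly 2 ground terms at every depth bound.
N_0 = 2
N_1 = 2
N_2 = 2
Explicitly: 4, 2.
So |H| = 2.
Ground atoms are formed by filling each argument slot of a predicate with a term from H, so an r-ary predicate gives |H|^r atoms:
  Q: 2^3 = 8;  P: 2;  S: 2
Total ground atoms: 8 + 2 + 2 = 12.

12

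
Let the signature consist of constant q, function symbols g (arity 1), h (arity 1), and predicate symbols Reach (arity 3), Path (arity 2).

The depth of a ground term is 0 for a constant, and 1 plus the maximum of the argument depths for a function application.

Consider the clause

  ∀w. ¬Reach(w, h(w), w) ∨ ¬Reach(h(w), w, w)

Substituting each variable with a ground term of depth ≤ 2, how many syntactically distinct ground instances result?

Ground terms of depth ≤ 2:
  Count level by level. With function symbols g/1, h/1, the terms of depth ≤ k are the 1 constant together with each function applied to depth-≤(k−1) tuples, so N_k = 1 + N_{k-1} + N_{k-1}.
  N_0 = 1
  N_1 = 1 + 1 + 1 = 3
  N_2 = 1 + 3 + 3 = 7
  Explicitly: q, g(q), g(g(q)), g(h(q)), h(q), h(g(q)), h(h(q)).
So there are 7 ground terms available for substitution.
The variable w ranges independently over the available ground terms, and distinct assignments produce distinct instances.
Number of ground instances = 7.

7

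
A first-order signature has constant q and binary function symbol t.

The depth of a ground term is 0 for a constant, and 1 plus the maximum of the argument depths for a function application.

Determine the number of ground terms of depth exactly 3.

Count level by level. With function symbols t/2, the terms of depth ≤ k are the 1 constant together with each function applied to depth-≤(k−1) tuples, so N_k = 1 + N_{k-1}^2.
N_0 = 1
N_1 = 1 + 1^2 = 2
N_2 = 1 + 2^2 = 5
N_3 = 1 + 5^2 = 26
Terms of depth exactly 3: N_3 − N_2 = 26 − 5 = 21.

21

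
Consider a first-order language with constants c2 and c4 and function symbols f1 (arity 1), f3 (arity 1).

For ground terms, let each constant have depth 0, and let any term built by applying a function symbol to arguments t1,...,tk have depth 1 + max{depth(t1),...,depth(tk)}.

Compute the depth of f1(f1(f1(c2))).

3

depth(f1(c2)) = 1 + depth(c2) = 1 + 0 = 1
depth(f1(f1(c2))) = 1 + depth(f1(c2)) = 1 + 1 = 2
depth(f1(f1(f1(c2)))) = 1 + depth(f1(f1(c2))) = 1 + 2 = 3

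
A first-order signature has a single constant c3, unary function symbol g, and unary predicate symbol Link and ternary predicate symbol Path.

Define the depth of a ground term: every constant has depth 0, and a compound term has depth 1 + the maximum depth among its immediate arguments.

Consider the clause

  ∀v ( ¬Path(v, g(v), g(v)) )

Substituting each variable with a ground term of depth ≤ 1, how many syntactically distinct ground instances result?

2

Ground terms of depth ≤ 1:
  Let N_k count ground terms of depth at most k. Each non-constant term of depth ≤ k is some function symbol applied to depth-≤(k−1) arguments, giving N_k = 1 + N_{k-1}.
  N_0 = 1
  N_1 = 1 + 1 = 2
  Explicitly: c3, g(c3).
So there are 2 ground terms available for substitution.
There is 1 variable to instantiate (v),  occurring in at least one literal, so different choices give different ground instances.
Number of ground instances = 2.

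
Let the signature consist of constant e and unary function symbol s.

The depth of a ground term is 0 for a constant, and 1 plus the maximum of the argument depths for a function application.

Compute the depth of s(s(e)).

depth(s(e)) = 1 + depth(e) = 1 + 0 = 1
depth(s(s(e))) = 1 + depth(s(e)) = 1 + 1 = 2

2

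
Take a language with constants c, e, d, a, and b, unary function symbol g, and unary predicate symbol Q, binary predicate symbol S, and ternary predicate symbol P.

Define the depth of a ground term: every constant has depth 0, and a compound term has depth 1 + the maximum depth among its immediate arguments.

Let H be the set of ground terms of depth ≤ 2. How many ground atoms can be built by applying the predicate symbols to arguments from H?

3615

First count ground terms of depth ≤ 2.
Write N_k for the number of ground terms of depth ≤ k. A term of depth ≤ k is either a constant or a function symbol applied to arguments of depth ≤ k−1, so N_k = 5 + N_{k-1}.
N_0 = 5
N_1 = 5 + 5 = 10
N_2 = 5 + 10 = 15
So |H| = 15.
A ground atom is a predicate applied to a tuple of terms from H, so the count is the sum over predicates of |H|^arity:
  Q: 15;  S: 15^2 = 225;  P: 15^3 = 3375
Total ground atoms: 15 + 225 + 3375 = 3615.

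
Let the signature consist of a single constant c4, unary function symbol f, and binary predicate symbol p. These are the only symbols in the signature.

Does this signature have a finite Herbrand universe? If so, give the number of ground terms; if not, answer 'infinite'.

infinite

The signature has at least one function symbol (f, arity 1) and at least one constant (c4).
Iterating f gives infinitely many distinct ground terms: c4, f(c4), f(f(c4)), ...
So the Herbrand universe is infinite.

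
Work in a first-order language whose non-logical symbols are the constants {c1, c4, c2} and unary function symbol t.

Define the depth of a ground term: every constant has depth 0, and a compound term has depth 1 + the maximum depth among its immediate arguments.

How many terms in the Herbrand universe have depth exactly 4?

Let N_k = |{terms of depth ≤ k}|. Then N_0 = 3 and N_k = 3 + N_{k-1} for k ≥ 1 (one summand per function symbol, arity giving the exponent).
N_0 = 3
N_1 = 3 + 3 = 6
N_2 = 3 + 6 = 9
N_3 = 3 + 9 = 12
N_4 = 3 + 12 = 15
Terms of depth exactly 4: N_4 − N_3 = 15 − 12 = 3.

3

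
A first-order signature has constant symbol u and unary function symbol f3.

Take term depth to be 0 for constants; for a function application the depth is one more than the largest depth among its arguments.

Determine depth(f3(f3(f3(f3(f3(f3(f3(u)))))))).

7

depth(f3(u)) = 1 + depth(u) = 1 + 0 = 1
depth(f3(f3(u))) = 1 + depth(f3(u)) = 1 + 1 = 2
depth(f3(f3(f3(u)))) = 1 + depth(f3(f3(u))) = 1 + 2 = 3
depth(f3(f3(f3(f3(u))))) = 1 + depth(f3(f3(f3(u)))) = 1 + 3 = 4
depth(f3(f3(f3(f3(f3(u)))))) = 1 + depth(f3(f3(f3(f3(u))))) = 1 + 4 = 5
depth(f3(f3(f3(f3(f3(f3(u))))))) = 1 + depth(f3(f3(f3(f3(f3(u)))))) = 1 + 5 = 6
depth(f3(f3(f3(f3(f3(f3(f3(u)))))))) = 1 + depth(f3(f3(f3(f3(f3(f3(u))))))) = 1 + 6 = 7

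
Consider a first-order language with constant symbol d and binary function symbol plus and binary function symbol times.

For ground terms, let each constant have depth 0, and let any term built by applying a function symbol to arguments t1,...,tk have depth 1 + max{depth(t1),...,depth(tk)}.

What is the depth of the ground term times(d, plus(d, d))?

depth(plus(d, d)) = 1 + max(0, 0) = 1
depth(times(d, plus(d, d))) = 1 + max(0, 1) = 2

2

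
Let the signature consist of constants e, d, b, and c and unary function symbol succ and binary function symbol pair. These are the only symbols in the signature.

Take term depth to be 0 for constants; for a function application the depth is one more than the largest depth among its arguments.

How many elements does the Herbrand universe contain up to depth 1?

24

Let N_k count ground terms of depth at most k. Each non-constant term of depth ≤ k is some function symbol applied to depth-≤(k−1) arguments, giving N_k = 4 + N_{k-1} + N_{k-1}^2.
N_0 = 4
N_1 = 4 + 4 + 4^2 = 24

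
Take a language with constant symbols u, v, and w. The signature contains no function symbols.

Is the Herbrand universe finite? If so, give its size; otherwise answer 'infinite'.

3

There are no function symbols, so every ground term is one of the 3 constants.
The Herbrand universe is {u, v, w}, which is finite with 3 elements.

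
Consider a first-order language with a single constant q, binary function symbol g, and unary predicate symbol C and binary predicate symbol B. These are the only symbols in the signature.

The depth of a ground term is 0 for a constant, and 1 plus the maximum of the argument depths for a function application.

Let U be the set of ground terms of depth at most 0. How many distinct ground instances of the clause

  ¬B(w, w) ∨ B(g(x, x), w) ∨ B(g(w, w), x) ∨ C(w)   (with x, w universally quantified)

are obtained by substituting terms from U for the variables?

Ground terms of depth ≤ 0:
  Let N_k = |{terms of depth ≤ k}|. Then N_0 = 1 and N_k = 1 + N_{k-1}^2 for k ≥ 1 (one summand per function symbol, arity giving the exponent).
  N_0 = 1
  Explicitly: q.
So there is exactly 1 ground term available for substitution.
The body mentions every one of the 2 quantified variables; since ground terms form a free algebra, no two substitutions collapse to the same formula.
Number of ground instances = 1^2 = 1.

1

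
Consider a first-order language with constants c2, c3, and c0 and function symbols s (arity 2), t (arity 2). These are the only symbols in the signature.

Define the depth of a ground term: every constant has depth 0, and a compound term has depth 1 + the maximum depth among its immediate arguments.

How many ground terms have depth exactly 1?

Write N_k for the number of ground terms of depth ≤ k. A term of depth ≤ k is either a constant or a function symbol applied to arguments of depth ≤ k−1, so N_k = 3 + N_{k-1}^2 + N_{k-1}^2.
N_0 = 3
N_1 = 3 + 3^2 + 3^2 = 21
Terms of depth exactly 1: N_1 − N_0 = 21 − 3 = 18.

18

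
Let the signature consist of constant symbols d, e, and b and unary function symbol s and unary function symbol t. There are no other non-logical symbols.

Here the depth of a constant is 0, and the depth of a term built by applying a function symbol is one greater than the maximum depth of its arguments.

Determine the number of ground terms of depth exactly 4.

Let N_k count ground terms of depth at most k. Each non-constant term of depth ≤ k is some function symbol applied to depth-≤(k−1) arguments, giving N_k = 3 + N_{k-1} + N_{k-1}.
N_0 = 3
N_1 = 3 + 3 + 3 = 9
N_2 = 3 + 9 + 9 = 21
N_3 = 3 + 21 + 21 = 45
N_4 = 3 + 45 + 45 = 93
Terms of depth exactly 4: N_4 − N_3 = 93 − 45 = 48.

48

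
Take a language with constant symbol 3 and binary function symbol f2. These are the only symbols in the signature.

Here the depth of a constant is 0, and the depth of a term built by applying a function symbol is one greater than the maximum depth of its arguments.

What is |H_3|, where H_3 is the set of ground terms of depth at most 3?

26

Write N_k for the number of ground terms of depth ≤ k. A term of depth ≤ k is either a constant or a function symbol applied to arguments of depth ≤ k−1, so N_k = 1 + N_{k-1}^2.
N_0 = 1
N_1 = 1 + 1^2 = 2
N_2 = 1 + 2^2 = 5
N_3 = 1 + 5^2 = 26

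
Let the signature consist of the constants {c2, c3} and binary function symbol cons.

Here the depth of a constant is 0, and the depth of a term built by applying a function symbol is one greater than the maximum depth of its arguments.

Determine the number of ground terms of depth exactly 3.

If N_k denotes the number of depth-≤k ground terms, the 2 constants give N_0 = 2, and each function symbol of arity r contributes N_{k-1}^r new terms at level k: N_k = 2 + N_{k-1}^2.
N_0 = 2
N_1 = 2 + 2^2 = 6
N_2 = 2 + 6^2 = 38
N_3 = 2 + 38^2 = 1446
Terms of depth exactly 3: N_3 − N_2 = 1446 − 38 = 1408.

1408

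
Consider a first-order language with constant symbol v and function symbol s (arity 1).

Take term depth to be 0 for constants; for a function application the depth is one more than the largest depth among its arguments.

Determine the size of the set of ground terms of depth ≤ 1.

If N_k denotes the number of depth-≤k ground terms, the 1 constant gives N_0 = 1, and each function symbol of arity r contributes N_{k-1}^r new terms at level k: N_k = 1 + N_{k-1}.
N_0 = 1
N_1 = 1 + 1 = 2
Explicitly: v, s(v).

2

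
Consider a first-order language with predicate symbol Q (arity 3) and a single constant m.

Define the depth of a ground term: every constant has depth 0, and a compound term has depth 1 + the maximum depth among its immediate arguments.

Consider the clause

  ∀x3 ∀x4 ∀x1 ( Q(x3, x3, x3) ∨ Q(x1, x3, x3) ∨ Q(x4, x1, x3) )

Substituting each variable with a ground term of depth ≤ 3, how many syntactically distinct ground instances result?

Ground terms of depth ≤ 3:
  With no function symbols every ground term is a constant, so there is exactly 1 ground term at every depth bound.
  N_0 = 1
  N_1 = 1
  N_2 = 1
  N_3 = 1
  Explicitly: m.
So there is exactly 1 ground term available for substitution.
Each of x3, x4, x1 ranges independently over the available ground terms, and distinct assignments produce distinct instances.
Number of ground instances = 1^3 = 1.

1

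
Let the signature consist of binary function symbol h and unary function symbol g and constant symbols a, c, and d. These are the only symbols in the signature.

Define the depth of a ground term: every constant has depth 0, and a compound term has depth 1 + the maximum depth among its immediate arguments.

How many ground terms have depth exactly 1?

Count level by level. With function symbols h/2, g/1, the terms of depth ≤ k are the 3 constants together with each function applied to depth-≤(k−1) tuples, so N_k = 3 + N_{k-1}^2 + N_{k-1}.
N_0 = 3
N_1 = 3 + 3^2 + 3 = 15
Terms of depth exactly 1: N_1 − N_0 = 15 − 3 = 12.

12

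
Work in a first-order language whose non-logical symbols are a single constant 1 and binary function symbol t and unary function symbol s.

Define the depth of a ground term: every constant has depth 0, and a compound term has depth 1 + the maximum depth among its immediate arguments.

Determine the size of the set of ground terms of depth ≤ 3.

Count level by level. With function symbols t/2, s/1, the terms of depth ≤ k are the 1 constant together with each function applied to depth-≤(k−1) tuples, so N_k = 1 + N_{k-1}^2 + N_{k-1}.
N_0 = 1
N_1 = 1 + 1^2 + 1 = 3
N_2 = 1 + 3^2 + 3 = 13
N_3 = 1 + 13^2 + 13 = 183

183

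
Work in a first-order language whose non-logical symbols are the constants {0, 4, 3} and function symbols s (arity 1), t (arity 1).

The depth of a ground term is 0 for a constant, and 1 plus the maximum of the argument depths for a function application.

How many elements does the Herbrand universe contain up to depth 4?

Count level by level. With function symbols s/1, t/1, the terms of depth ≤ k are the 3 constants together with each function applied to depth-≤(k−1) tuples, so N_k = 3 + N_{k-1} + N_{k-1}.
N_0 = 3
N_1 = 3 + 3 + 3 = 9
N_2 = 3 + 9 + 9 = 21
N_3 = 3 + 21 + 21 = 45
N_4 = 3 + 45 + 45 = 93

93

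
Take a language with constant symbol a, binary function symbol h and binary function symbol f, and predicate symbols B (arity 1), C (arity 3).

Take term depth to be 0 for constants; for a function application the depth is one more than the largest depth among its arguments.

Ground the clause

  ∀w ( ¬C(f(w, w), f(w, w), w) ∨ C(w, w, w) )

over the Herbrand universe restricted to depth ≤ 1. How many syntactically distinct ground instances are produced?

3

Ground terms of depth ≤ 1:
  Let N_k count ground terms of depth at most k. Each non-constant term of depth ≤ k is some function symbol applied to depth-≤(k−1) arguments, giving N_k = 1 + N_{k-1}^2 + N_{k-1}^2.
  N_0 = 1
  N_1 = 1 + 1^2 + 1^2 = 3
  Explicitly: a, h(a, a), f(a, a).
So there are 3 ground terms available for substitution.
The clause has 1 distinct variable (w), which appears in the body. In the free term algebra distinct substitutions yield syntactically distinct ground instances.
Number of ground instances = 3.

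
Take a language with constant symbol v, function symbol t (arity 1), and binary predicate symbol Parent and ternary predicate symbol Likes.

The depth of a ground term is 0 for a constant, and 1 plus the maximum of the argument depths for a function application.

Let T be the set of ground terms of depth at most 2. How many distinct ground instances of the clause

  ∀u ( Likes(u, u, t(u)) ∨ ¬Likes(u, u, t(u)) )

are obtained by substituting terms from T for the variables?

Ground terms of depth ≤ 2:
  Write N_k for the number of ground terms of depth ≤ k. A term of depth ≤ k is either a constant or a function symbol applied to arguments of depth ≤ k−1, so N_k = 1 + N_{k-1}.
  N_0 = 1
  N_1 = 1 + 1 = 2
  N_2 = 1 + 2 = 3
  Explicitly: v, t(v), t(t(v)).
So there are 3 ground terms available for substitution.
The clause has 1 distinct variable (u), which appears in the body. In the free term algebra distinct substitutions yield syntactically distinct ground instances.
Number of ground instances = 3.

3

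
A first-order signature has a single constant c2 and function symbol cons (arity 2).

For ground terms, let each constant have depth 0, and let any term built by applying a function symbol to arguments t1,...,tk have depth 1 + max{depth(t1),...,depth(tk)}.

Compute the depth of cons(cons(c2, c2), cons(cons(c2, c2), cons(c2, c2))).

depth(cons(c2, c2)) = 1 + max(0, 0) = 1
depth(cons(cons(c2, c2), cons(c2, c2))) = 1 + max(1, 1) = 2
depth(cons(cons(c2, c2), cons(cons(c2, c2), cons(c2, c2)))) = 1 + max(1, 2) = 3

3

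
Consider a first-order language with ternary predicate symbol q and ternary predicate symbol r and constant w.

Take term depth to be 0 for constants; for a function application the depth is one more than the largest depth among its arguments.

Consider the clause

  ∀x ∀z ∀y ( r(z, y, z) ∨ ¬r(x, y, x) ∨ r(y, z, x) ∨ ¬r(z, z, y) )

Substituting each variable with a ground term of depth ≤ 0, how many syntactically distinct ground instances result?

1

Ground terms of depth ≤ 0:
  With no function symbols every ground term is a constant, so there is exactly 1 ground term at every depth bound.
  N_0 = 1
  Explicitly: w.
So there is exactly 1 ground term available for substitution.
Each of x, z, y ranges independently over the available ground terms, and distinct assignments produce distinct instances.
Number of ground instances = 1^3 = 1.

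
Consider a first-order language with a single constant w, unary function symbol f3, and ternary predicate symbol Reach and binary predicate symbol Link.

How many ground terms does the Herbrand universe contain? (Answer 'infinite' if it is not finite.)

infinite

The signature has at least one function symbol (f3, arity 1) and at least one constant (w).
Iterating f3 gives infinitely many distinct ground terms: w, f3(w), f3(f3(w)), ...
So the Herbrand universe is infinite.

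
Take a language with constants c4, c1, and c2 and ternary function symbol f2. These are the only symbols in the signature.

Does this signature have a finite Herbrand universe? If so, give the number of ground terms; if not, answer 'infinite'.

infinite

The signature has at least one function symbol (f2, arity 3) and at least one constant (c4).
Iterating f2 gives infinitely many distinct ground terms: c4, f2(c4, c4, c4), f2(f2(c4, c4, c4), f2(c4, c4, c4), f2(c4, c4, c4)), ...
So the Herbrand universe is infinite.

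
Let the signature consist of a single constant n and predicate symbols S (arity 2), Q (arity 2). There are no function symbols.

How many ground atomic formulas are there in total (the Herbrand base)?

2

With no function symbols, the Herbrand universe is just the 1 constant.
Ground atoms per predicate: S: 1^2 = 1, Q: 1^2 = 1.
Herbrand base size = 1 + 1 = 2.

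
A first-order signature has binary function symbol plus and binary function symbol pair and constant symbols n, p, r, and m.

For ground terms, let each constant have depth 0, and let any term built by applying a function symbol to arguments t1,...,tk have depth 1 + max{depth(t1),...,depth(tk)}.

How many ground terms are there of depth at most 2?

Write N_k for the number of ground terms of depth ≤ k. A term of depth ≤ k is either a constant or a function symbol applied to arguments of depth ≤ k−1, so N_k = 4 + N_{k-1}^2 + N_{k-1}^2.
N_0 = 4
N_1 = 4 + 4^2 + 4^2 = 36
N_2 = 4 + 36^2 + 36^2 = 2596

2596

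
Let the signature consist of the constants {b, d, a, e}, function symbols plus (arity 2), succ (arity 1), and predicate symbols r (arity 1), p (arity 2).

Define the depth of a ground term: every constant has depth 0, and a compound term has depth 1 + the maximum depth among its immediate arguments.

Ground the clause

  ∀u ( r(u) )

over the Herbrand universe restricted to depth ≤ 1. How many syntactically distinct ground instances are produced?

Ground terms of depth ≤ 1:
  If N_k denotes the number of depth-≤k ground terms, the 4 constants give N_0 = 4, and each function symbol of arity r contributes N_{k-1}^r new terms at level k: N_k = 4 + N_{k-1}^2 + N_{k-1}.
  N_0 = 4
  N_1 = 4 + 4^2 + 4 = 24
So there are 24 ground terms available for substitution.
The variable u ranges independently over the available ground terms, and distinct assignments produce distinct instances.
Number of ground instances = 24.

24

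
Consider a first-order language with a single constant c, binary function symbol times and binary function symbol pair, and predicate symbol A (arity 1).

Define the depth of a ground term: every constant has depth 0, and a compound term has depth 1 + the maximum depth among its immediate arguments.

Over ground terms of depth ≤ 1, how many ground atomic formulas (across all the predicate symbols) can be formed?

First count ground terms of depth ≤ 1.
Count level by level. With function symbols times/2, pair/2, the terms of depth ≤ k are the 1 constant together with each function applied to depth-≤(k−1) tuples, so N_k = 1 + N_{k-1}^2 + N_{k-1}^2.
N_0 = 1
N_1 = 1 + 1^2 + 1^2 = 3
Explicitly: c, times(c, c), pair(c, c).
So |H| = 3.
Each predicate of arity r yields |H|^r ground atoms (one per choice of an r-tuple from H):
  A: 3
Total ground atoms: 3.

3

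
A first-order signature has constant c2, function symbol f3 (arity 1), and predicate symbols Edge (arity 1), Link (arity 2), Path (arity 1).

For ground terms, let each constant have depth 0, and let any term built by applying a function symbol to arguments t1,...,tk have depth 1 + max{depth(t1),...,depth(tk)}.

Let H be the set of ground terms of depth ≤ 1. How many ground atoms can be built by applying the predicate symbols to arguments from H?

First count ground terms of depth ≤ 1.
If N_k denotes the number of depth-≤k ground terms, the 1 constant gives N_0 = 1, and each function symbol of arity r contributes N_{k-1}^r new terms at level k: N_k = 1 + N_{k-1}.
N_0 = 1
N_1 = 1 + 1 = 2
So |H| = 2.
A ground atom is a predicate applied to a tuple of terms from H, so the count is the sum over predicates of |H|^arity:
  Edge: 2;  Link: 2^2 = 4;  Path: 2
Total ground atoms: 2 + 4 + 2 = 8.

8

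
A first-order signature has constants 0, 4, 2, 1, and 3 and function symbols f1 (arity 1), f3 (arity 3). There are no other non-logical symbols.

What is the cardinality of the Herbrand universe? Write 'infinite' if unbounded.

The signature has at least one function symbol (f1, arity 1) and at least one constant (0).
Iterating f1 gives infinitely many distinct ground terms: 0, f1(0), f1(f1(0)), ...
So the Herbrand universe is infinite.

infinite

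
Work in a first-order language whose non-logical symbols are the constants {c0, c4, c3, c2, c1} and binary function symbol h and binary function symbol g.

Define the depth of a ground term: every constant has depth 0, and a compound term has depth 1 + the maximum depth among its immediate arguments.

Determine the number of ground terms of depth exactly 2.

Let N_k count ground terms of depth at most k. Each non-constant term of depth ≤ k is some function symbol applied to depth-≤(k−1) arguments, giving N_k = 5 + N_{k-1}^2 + N_{k-1}^2.
N_0 = 5
N_1 = 5 + 5^2 + 5^2 = 55
N_2 = 5 + 55^2 + 55^2 = 6055
Terms of depth exactly 2: N_2 − N_1 = 6055 − 55 = 6000.

6000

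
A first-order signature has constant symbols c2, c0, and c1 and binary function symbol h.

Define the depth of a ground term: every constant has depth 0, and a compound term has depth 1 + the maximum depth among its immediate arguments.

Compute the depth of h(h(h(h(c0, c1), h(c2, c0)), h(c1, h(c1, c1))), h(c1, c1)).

4

depth(h(c0, c1)) = 1 + max(0, 0) = 1
depth(h(c2, c0)) = 1 + max(0, 0) = 1
depth(h(h(c0, c1), h(c2, c0))) = 1 + max(1, 1) = 2
depth(h(c1, c1)) = 1 + max(0, 0) = 1
depth(h(c1, h(c1, c1))) = 1 + max(0, 1) = 2
depth(h(h(h(c0, c1), h(c2, c0)), h(c1, h(c1, c1)))) = 1 + max(2, 2) = 3
depth(h(h(h(h(c0, c1), h(c2, c0)), h(c1, h(c1, c1))), h(c1, c1))) = 1 + max(3, 1) = 4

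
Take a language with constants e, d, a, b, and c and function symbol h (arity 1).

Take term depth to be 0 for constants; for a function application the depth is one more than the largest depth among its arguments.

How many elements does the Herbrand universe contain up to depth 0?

5

Let N_k = |{terms of depth ≤ k}|. Then N_0 = 5 and N_k = 5 + N_{k-1} for k ≥ 1 (one summand per function symbol, arity giving the exponent).
N_0 = 5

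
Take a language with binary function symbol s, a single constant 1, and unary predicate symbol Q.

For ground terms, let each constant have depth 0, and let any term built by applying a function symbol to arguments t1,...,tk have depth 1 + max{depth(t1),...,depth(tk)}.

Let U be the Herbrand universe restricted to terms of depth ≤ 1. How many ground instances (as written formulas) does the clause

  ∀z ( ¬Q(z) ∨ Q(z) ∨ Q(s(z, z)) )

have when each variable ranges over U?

2

Ground terms of depth ≤ 1:
  Let N_k = |{terms of depth ≤ k}|. Then N_0 = 1 and N_k = 1 + N_{k-1}^2 for k ≥ 1 (one summand per function symbol, arity giving the exponent).
  N_0 = 1
  N_1 = 1 + 1^2 = 2
So there are 2 ground terms available for substitution.
There is 1 variable to instantiate (z),  occurring in at least one literal, so different choices give different ground instances.
Number of ground instances = 2.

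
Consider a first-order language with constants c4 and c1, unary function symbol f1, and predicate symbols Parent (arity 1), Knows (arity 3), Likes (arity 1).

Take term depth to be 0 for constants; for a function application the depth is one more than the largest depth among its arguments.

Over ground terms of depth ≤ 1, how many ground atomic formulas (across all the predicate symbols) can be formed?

72

First count ground terms of depth ≤ 1.
Let N_k count ground terms of depth at most k. Each non-constant term of depth ≤ k is some function symbol applied to depth-≤(k−1) arguments, giving N_k = 2 + N_{k-1}.
N_0 = 2
N_1 = 2 + 2 = 4
Explicitly: c4, c1, f1(c4), f1(c1).
So |H| = 4.
A ground atom is a predicate applied to a tuple of terms from H, so the count is the sum over predicates of |H|^arity:
  Parent: 4;  Knows: 4^3 = 64;  Likes: 4
Total ground atoms: 4 + 64 + 4 = 72.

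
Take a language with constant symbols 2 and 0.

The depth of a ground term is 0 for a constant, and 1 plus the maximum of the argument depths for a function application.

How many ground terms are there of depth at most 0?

2

With no function symbols every ground term is a constant, so there are exactly 2 ground terms at every depth bound.
N_0 = 2
Explicitly: 2, 0.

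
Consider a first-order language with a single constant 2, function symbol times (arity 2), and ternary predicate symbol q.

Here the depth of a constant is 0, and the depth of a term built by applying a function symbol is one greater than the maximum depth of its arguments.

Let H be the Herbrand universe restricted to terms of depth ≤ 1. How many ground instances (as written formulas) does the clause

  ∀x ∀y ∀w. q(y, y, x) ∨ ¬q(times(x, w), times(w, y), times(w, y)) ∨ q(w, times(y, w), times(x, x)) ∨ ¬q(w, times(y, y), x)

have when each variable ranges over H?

8

Ground terms of depth ≤ 1:
  Let N_k = |{terms of depth ≤ k}|. Then N_0 = 1 and N_k = 1 + N_{k-1}^2 for k ≥ 1 (one summand per function symbol, arity giving the exponent).
  N_0 = 1
  N_1 = 1 + 1^2 = 2
  Explicitly: 2, times(2, 2).
So there are 2 ground terms available for substitution.
The clause has 3 distinct variables (x, y, w), each appearing in the body. In the free term algebra distinct substitutions yield syntactically distinct ground instances.
Number of ground instances = 2^3 = 8.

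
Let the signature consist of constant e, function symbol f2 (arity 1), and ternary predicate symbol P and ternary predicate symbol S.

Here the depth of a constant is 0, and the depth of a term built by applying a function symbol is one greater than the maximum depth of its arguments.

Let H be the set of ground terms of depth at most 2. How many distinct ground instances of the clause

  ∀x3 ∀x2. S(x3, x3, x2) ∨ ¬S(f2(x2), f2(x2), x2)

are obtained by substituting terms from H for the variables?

9

Ground terms of depth ≤ 2:
  Write N_k for the number of ground terms of depth ≤ k. A term of depth ≤ k is either a constant or a function symbol applied to arguments of depth ≤ k−1, so N_k = 1 + N_{k-1}.
  N_0 = 1
  N_1 = 1 + 1 = 2
  N_2 = 1 + 2 = 3
  Explicitly: e, f2(e), f2(f2(e)).
So there are 3 ground terms available for substitution.
Each of x3, x2 ranges independently over the available ground terms, and distinct assignments produce distinct instances.
Number of ground instances = 3^2 = 9.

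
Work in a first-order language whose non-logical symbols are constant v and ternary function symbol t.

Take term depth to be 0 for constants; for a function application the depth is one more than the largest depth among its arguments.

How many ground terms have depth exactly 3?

Count level by level. With function symbols t/3, the terms of depth ≤ k are the 1 constant together with each function applied to depth-≤(k−1) tuples, so N_k = 1 + N_{k-1}^3.
N_0 = 1
N_1 = 1 + 1^3 = 2
N_2 = 1 + 2^3 = 9
N_3 = 1 + 9^3 = 730
Terms of depth exactly 3: N_3 − N_2 = 730 − 9 = 721.

721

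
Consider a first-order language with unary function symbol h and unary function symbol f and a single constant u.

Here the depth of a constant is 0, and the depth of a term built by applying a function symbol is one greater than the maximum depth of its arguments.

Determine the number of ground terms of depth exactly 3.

Let N_k count ground terms of depth at most k. Each non-constant term of depth ≤ k is some function symbol applied to depth-≤(k−1) arguments, giving N_k = 1 + N_{k-1} + N_{k-1}.
N_0 = 1
N_1 = 1 + 1 + 1 = 3
N_2 = 1 + 3 + 3 = 7
N_3 = 1 + 7 + 7 = 15
Terms of depth exactly 3: N_3 − N_2 = 15 − 7 = 8.

8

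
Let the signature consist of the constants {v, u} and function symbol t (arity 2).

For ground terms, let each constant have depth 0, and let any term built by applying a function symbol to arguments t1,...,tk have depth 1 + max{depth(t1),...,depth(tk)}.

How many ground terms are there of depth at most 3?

Count level by level. With function symbols t/2, the terms of depth ≤ k are the 2 constants together with each function applied to depth-≤(k−1) tuples, so N_k = 2 + N_{k-1}^2.
N_0 = 2
N_1 = 2 + 2^2 = 6
N_2 = 2 + 6^2 = 38
N_3 = 2 + 38^2 = 1446

1446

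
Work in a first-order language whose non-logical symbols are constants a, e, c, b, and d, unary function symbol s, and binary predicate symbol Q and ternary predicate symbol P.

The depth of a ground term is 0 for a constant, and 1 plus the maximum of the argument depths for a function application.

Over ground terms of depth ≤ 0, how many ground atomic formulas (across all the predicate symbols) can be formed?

150

First count ground terms of depth ≤ 0.
If N_k denotes the number of depth-≤k ground terms, the 5 constants give N_0 = 5, and each function symbol of arity r contributes N_{k-1}^r new terms at level k: N_k = 5 + N_{k-1}.
N_0 = 5
Explicitly: a, e, c, b, d.
So |H| = 5.
A ground atom is a predicate applied to a tuple of terms from H, so the count is the sum over predicates of |H|^arity:
  Q: 5^2 = 25;  P: 5^3 = 125
Total ground atoms: 25 + 125 = 150.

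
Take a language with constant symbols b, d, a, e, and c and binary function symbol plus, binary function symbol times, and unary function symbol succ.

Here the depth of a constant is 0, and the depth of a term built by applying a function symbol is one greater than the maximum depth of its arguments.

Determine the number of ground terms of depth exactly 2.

Write N_k for the number of ground terms of depth ≤ k. A term of depth ≤ k is either a constant or a function symbol applied to arguments of depth ≤ k−1, so N_k = 5 + N_{k-1}^2 + N_{k-1}^2 + N_{k-1}.
N_0 = 5
N_1 = 5 + 5^2 + 5^2 + 5 = 60
N_2 = 5 + 60^2 + 60^2 + 60 = 7265
Terms of depth exactly 2: N_2 − N_1 = 7265 − 60 = 7205.

7205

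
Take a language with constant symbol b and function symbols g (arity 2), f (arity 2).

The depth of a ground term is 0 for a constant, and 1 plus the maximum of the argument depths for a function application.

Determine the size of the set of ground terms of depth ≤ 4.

1045459

Let N_k count ground terms of depth at most k. Each non-constant term of depth ≤ k is some function symbol applied to depth-≤(k−1) arguments, giving N_k = 1 + N_{k-1}^2 + N_{k-1}^2.
N_0 = 1
N_1 = 1 + 1^2 + 1^2 = 3
N_2 = 1 + 3^2 + 3^2 = 19
N_3 = 1 + 19^2 + 19^2 = 723
N_4 = 1 + 723^2 + 723^2 = 1045459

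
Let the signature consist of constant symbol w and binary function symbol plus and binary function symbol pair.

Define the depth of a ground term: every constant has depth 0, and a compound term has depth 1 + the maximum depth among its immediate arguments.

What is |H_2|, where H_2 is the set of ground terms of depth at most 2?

19

Count level by level. With function symbols plus/2, pair/2, the terms of depth ≤ k are the 1 constant together with each function applied to depth-≤(k−1) tuples, so N_k = 1 + N_{k-1}^2 + N_{k-1}^2.
N_0 = 1
N_1 = 1 + 1^2 + 1^2 = 3
N_2 = 1 + 3^2 + 3^2 = 19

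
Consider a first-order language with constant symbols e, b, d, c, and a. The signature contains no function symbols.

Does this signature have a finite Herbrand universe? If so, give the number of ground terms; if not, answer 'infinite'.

There are no function symbols, so every ground term is one of the 5 constants.
The Herbrand universe is {e, b, d, c, a}, which is finite with 5 elements.

5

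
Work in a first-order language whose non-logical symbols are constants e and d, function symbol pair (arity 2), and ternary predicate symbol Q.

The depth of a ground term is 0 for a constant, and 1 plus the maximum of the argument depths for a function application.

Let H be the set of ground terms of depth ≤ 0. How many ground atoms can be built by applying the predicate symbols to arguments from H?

First count ground terms of depth ≤ 0.
Let N_k = |{terms of depth ≤ k}|. Then N_0 = 2 and N_k = 2 + N_{k-1}^2 for k ≥ 1 (one summand per function symbol, arity giving the exponent).
N_0 = 2
So |H| = 2.
Each predicate of arity r yields |H|^r ground atoms (one per choice of an r-tuple from H):
  Q: 2^3 = 8
Total ground atoms: 8.

8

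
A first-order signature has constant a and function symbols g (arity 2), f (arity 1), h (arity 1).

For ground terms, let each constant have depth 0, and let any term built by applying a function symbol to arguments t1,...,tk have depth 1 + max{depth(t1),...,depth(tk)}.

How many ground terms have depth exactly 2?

21

Let N_k = |{terms of depth ≤ k}|. Then N_0 = 1 and N_k = 1 + N_{k-1}^2 + N_{k-1} + N_{k-1} for k ≥ 1 (one summand per function symbol, arity giving the exponent).
N_0 = 1
N_1 = 1 + 1^2 + 1 + 1 = 4
N_2 = 1 + 4^2 + 4 + 4 = 25
Terms of depth exactly 2: N_2 − N_1 = 25 − 4 = 21.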